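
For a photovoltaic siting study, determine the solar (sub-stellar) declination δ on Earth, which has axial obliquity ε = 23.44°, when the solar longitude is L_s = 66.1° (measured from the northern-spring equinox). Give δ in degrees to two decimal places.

δ = +21.33°

sin δ = sin ε · sin L_s = sin 23.44° × sin 66.1° = 0.363680.
δ = arcsin(0.363680) = +21.33°.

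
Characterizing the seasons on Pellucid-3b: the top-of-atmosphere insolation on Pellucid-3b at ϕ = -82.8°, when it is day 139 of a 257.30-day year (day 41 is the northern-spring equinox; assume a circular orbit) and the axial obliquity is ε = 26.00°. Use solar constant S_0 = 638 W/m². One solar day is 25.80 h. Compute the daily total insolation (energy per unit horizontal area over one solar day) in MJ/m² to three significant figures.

0.00 MJ/m²

Solar longitude: L_s = 360° × (139 − 41)/257.30 = 137.116°.
sin δ = sin 26.00° × sin 137.116° = 0.29832, so δ = +17.357°.
cos h₀ = −tan(-82.8°) tan(+17.357°) = 2.4741 ≥ 1 ⇒ polar night, h₀ = 0 and Q̄ = 0.
Daily total = Q̄ × 25.80 h × 3600 s/h = 0.00 MJ/m².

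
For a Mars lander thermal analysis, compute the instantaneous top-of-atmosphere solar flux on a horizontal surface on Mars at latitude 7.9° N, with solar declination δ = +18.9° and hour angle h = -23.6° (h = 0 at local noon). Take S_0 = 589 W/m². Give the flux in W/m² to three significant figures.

cos θ_z = sin ϕ sin δ + cos ϕ cos δ cos h = 0.044521 + 0.858729 = 0.903250.
Flux = S_0 · cos θ_z = 589 × 0.903250 = 532.0 W/m².

532 W/m²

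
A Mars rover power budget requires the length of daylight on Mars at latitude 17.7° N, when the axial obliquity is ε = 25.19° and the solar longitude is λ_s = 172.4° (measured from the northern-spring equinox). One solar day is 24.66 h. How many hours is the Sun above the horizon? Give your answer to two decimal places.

12.47 h

Solar declination: sin δ = sin ε · sin λ_s = sin 25.19° × sin 172.4° = 0.05629, so δ = +3.227°.
cos H₀ = −tan φ · tan δ = −tan(+17.7°) × tan(+3.227°) = -0.0180, so H₀ = 1.5888 rad = 91.03°.
Daylight = 2H₀/(2π) × 24.66 h = (1.5888/π) × 24.66 = 12.47 h.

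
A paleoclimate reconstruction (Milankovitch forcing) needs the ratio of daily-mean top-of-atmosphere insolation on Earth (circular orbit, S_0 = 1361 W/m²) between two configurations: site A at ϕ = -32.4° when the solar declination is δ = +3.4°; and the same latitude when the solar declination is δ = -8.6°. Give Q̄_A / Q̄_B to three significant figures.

— Configuration A (ϕ=-32.4°):
cos h₀ = −tan(-32.4°) tan(+3.400°) = 0.0377, h₀ = 1.5331 rad.
Bracket: h₀ sin ϕ sin δ + cos ϕ cos δ sin h₀ = 1.5331×-0.53583×0.05931 + 0.84433×0.99824×0.99929 = -0.048722 + 0.842246 = 0.793524.
Q̄ = (S_0/π) × [bracket] = (1361/π) × 0.793524 = 343.77 W/m².
— Configuration B (ϕ=-32.4°):
cos h₀ = −tan(-32.4°) tan(-8.600°) = -0.0960, h₀ = 1.6669 rad.
Bracket: h₀ sin ϕ sin δ + cos ϕ cos δ sin h₀ = 1.6669×-0.53583×-0.14954 + 0.84433×0.98876×0.99538 = 0.133565 + 0.830983 = 0.964548.
Q̄ = (S_0/π) × [bracket] = (1361/π) × 0.964548 = 417.86 W/m².
Ratio Q̄_A / Q̄_B = 343.77 / 417.86 = 0.8227.

Q̄_A / Q̄_B ≈ 0.823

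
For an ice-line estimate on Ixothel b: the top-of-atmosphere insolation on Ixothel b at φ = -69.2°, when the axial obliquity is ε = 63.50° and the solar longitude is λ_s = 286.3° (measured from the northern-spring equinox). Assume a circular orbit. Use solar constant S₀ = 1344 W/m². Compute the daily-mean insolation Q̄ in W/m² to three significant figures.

Solar declination: sin δ = sin ε · sin λ_s = sin 63.50° × sin 286.3° = -0.85896, so δ = -59.200°.
cos H₀ = −tan(-69.2°) tan(-59.200°) = -4.4161 ≤ −1 ⇒ polar day, H₀ = π.
Bracket: H₀ sin φ sin δ + cos φ cos δ sin H₀ = 3.1416×-0.93483×-0.85896 + 0.35511×0.51204×0.00000 = 2.522647 + 0.000000 = 2.522647.
Q̄ = (S₀/π) × [bracket] = (1344/π) × 2.522647 = 1079 W/m².

Q̄ ≈ 1.08e+03 W/m²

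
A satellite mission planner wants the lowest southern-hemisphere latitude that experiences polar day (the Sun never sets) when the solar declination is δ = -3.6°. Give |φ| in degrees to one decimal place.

|φ| = 86.4°

Polar day requires cos H₀ = −tan φ tan δ ≤ −1, i.e. tan φ tan δ ≥ 1.
The boundary is |tan φ| · |tan δ| = 1, so |φ| = 90° − |δ| = 90° − 3.6° = 86.4° in the southern hemisphere.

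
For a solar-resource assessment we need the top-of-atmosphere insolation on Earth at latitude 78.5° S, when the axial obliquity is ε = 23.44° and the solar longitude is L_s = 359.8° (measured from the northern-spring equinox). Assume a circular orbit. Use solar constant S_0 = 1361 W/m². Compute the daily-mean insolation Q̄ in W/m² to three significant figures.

Q̄ ≈ 87.3 W/m²

Solar declination: sin δ = sin ε · sin L_s = sin 23.44° × sin 359.8° = -0.00139, so δ = -0.080°.
cos h₀ = −tan(-78.5°) tan(-0.080°) = -0.0068, h₀ = 1.5776 rad.
Bracket: h₀ sin ϕ sin δ + cos ϕ cos δ sin h₀ = 1.5776×-0.97992×-0.00139 + 0.19937×1.00000×0.99998 = 0.002149 + 0.199366 = 0.201515.
Q̄ = (S_0/π) × [bracket] = (1361/π) × 0.201515 = 87.30 W/m².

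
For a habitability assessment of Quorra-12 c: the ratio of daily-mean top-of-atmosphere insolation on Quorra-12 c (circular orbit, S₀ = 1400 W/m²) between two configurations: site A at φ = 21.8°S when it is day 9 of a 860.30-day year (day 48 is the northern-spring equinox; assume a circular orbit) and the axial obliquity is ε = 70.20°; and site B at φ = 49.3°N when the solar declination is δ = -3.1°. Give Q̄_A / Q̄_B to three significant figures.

— Configuration A (φ=-21.8°):
Solar longitude: λ_s = 360° × (9 − 48)/860.30 = -16.320°, i.e. -16.320° + 360° = 343.680°.
sin δ = sin 70.20° × sin 343.680° = -0.26439, so δ = -15.331°.
cos H₀ = −tan(-21.8°) tan(-15.331°) = -0.1096, H₀ = 1.6807 rad.
Bracket: H₀ sin φ sin δ + cos φ cos δ sin H₀ = 1.6807×-0.37137×-0.26439 + 0.92849×0.96442×0.99397 = 0.165022 + 0.890055 = 1.055077.
Q̄ = (S₀/π) × [bracket] = (1400/π) × 1.055077 = 470.18 W/m².
— Configuration B (φ=+49.3°):
cos H₀ = −tan(+49.3°) tan(-3.100°) = 0.0630, H₀ = 1.5078 rad.
Bracket: H₀ sin φ sin δ + cos φ cos δ sin H₀ = 1.5078×0.75813×-0.05408 + 0.65210×0.99854×0.99802 = -0.061819 + 0.649859 = 0.588040.
Q̄ = (S₀/π) × [bracket] = (1400/π) × 0.588040 = 262.05 W/m².
Ratio Q̄_A / Q̄_B = 470.18 / 262.05 = 1.794.

Q̄_A / Q̄_B ≈ 1.79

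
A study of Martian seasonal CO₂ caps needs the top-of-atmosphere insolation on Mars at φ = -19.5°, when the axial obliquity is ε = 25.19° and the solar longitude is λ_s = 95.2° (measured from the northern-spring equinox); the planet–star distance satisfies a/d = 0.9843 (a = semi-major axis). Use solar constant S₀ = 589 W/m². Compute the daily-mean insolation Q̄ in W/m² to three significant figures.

Solar declination: sin δ = sin ε · sin λ_s = sin 25.19° × sin 95.2° = 0.42387, so δ = +25.079°.
cos H₀ = −tan(-19.5°) tan(+25.079°) = 0.1657, H₀ = 1.4043 rad.
Bracket: H₀ sin φ sin δ + cos φ cos δ sin H₀ = 1.4043×-0.33381×0.42387 + 0.94264×0.90572×0.98617 = -0.198697 + 0.841960 = 0.643263.
Inverse-square distance factor (a/d)² = 0.9843² = 0.968846.
Q̄ = (S₀/π) × 0.968846 × [bracket] = (589/π) × 0.968846 × 0.643263 = 116.8 W/m².

Q̄ ≈ 117 W/m²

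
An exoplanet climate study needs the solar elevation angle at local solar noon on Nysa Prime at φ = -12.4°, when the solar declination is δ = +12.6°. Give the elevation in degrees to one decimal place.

At local noon the hour angle is zero, so the zenith angle equals |φ − δ| = |-12.4° − (+12.600°)| = 25.000°.
Elevation = 90° − 25.000° = 65.0°.

65.0°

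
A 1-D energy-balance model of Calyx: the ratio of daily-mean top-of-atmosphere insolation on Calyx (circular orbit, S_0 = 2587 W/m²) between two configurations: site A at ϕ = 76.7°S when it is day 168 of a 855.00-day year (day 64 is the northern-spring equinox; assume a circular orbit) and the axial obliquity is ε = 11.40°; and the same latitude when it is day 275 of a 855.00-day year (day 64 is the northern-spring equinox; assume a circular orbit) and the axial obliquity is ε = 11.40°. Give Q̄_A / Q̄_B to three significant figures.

Q̄_A / Q̄_B ≈ 4.87

— Configuration A (ϕ=-76.7°):
Solar longitude: L_s = 360° × (168 − 64)/855.00 = 43.789°.
sin δ = sin 11.40° × sin 43.789° = 0.13678, so δ = +7.862°.
cos h₀ = −tan(-76.7°) tan(+7.862°) = 0.5841, h₀ = 0.9470 rad.
Bracket: h₀ sin ϕ sin δ + cos ϕ cos δ sin h₀ = 0.9470×-0.97318×0.13678 + 0.23005×0.99060×0.81167 = -0.126057 + 0.184969 = 0.058912.
Q̄ = (S_0/π) × [bracket] = (2587/π) × 0.058912 = 48.512 W/m².
— Configuration B (ϕ=-76.7°):
Solar longitude: L_s = 360° × (275 − 64)/855.00 = 88.842°.
sin δ = sin 11.40° × sin 88.842° = 0.19762, so δ = +11.398°.
cos h₀ = −tan(-76.7°) tan(+11.398°) = 0.8528, h₀ = 0.5495 rad.
Bracket: h₀ sin ϕ sin δ + cos ϕ cos δ sin h₀ = 0.5495×-0.97318×0.19762 + 0.23005×0.98028×0.52224 = -0.105680 + 0.117772 = 0.012092.
Q̄ = (S_0/π) × [bracket] = (2587/π) × 0.012092 = 9.9574 W/m².
Ratio Q̄_A / Q̄_B = 48.512 / 9.9574 = 4.872.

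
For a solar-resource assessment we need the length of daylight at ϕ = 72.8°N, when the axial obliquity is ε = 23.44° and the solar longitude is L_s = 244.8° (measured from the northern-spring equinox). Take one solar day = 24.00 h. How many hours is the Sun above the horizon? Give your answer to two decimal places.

Solar declination: sin δ = sin ε · sin L_s = sin 23.44° × sin 244.8° = -0.35993, so δ = -21.096°.
cos h₀ = −tan ϕ · tan δ = 1.2463 ≥ 1, so the Sun never rises (polar night) and h₀ = 0.
Daylight = 2h₀/(2π) × 24.00 h = (0.0000/π) × 24.00 = 0.00 h.

0.00 h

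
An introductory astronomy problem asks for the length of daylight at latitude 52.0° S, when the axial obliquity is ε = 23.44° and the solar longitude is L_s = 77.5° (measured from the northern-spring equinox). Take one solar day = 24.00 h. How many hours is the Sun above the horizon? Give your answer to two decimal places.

7.65 h

Solar declination: sin δ = sin ε · sin L_s = sin 23.44° × sin 77.5° = 0.38836, so δ = +22.852°.
cos h₀ = −tan ϕ · tan δ = −tan(-52.0°) × tan(+22.852°) = 0.5394, so h₀ = 1.0011 rad = 57.36°.
Daylight = 2h₀/(2π) × 24.00 h = (1.0011/π) × 24.00 = 7.65 h.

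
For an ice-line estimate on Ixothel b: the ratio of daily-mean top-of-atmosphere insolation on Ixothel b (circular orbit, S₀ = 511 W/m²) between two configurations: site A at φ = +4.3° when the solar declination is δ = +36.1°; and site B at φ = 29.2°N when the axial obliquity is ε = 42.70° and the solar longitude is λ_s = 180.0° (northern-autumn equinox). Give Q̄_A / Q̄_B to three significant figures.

Q̄_A / Q̄_B ≈ 1.00

— Configuration A (φ=+4.3°):
cos H₀ = −tan(+4.3°) tan(+36.100°) = -0.0548, H₀ = 1.6257 rad.
Bracket: H₀ sin φ sin δ + cos φ cos δ sin H₀ = 1.6257×0.07498×0.58920 + 0.99719×0.80799×0.99850 = 0.071821 + 0.804511 = 0.876332.
Q̄ = (S₀/π) × [bracket] = (511/π) × 0.876332 = 142.54 W/m².
— Configuration B (φ=+29.2°):
Solar declination: sin δ = sin ε · sin λ_s = sin 42.70° × sin 180.0° = 0.00000, so δ = +0.000°.
cos H₀ = −tan(+29.2°) tan(+0.000°) = -0.0000, H₀ = 1.5708 rad.
Bracket: H₀ sin φ sin δ + cos φ cos δ sin H₀ = 1.5708×0.48786×0.00000 + 0.87292×1.00000×1.00000 = 0.000000 + 0.872920 = 0.872920.
Q̄ = (S₀/π) × [bracket] = (511/π) × 0.872920 = 141.99 W/m².
Ratio Q̄_A / Q̄_B = 142.54 / 141.99 = 1.004.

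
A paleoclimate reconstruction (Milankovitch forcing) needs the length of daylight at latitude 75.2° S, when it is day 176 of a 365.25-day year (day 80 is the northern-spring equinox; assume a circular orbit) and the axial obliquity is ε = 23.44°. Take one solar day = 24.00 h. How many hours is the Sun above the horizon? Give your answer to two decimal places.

0.00 h

Solar longitude: λ_s = 360° × (176 − 80)/365.25 = 94.620°.
sin δ = sin 23.44° × sin 94.620° = 0.39650, so δ = +23.359°.
cos H₀ = −tan φ · tan δ = 1.6347 ≥ 1, so the Sun never rises (polar night) and H₀ = 0.
Daylight = 2H₀/(2π) × 24.00 h = (0.0000/π) × 24.00 = 0.00 h.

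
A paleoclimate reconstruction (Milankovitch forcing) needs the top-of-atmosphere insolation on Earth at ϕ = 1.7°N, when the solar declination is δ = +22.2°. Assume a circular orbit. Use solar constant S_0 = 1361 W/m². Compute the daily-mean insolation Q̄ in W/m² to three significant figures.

cos h₀ = −tan(+1.7°) tan(+22.200°) = -0.0121, h₀ = 1.5829 rad.
Bracket: h₀ sin ϕ sin δ + cos ϕ cos δ sin h₀ = 1.5829×0.02967×0.37784 + 0.99956×0.92587×0.99993 = 0.017745 + 0.925398 = 0.943143.
Q̄ = (S_0/π) × [bracket] = (1361/π) × 0.943143 = 408.6 W/m².

Q̄ ≈ 409 W/m²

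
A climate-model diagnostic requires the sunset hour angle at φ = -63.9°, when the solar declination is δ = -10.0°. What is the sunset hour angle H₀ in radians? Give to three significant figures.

H₀ = 1.94 rad

cos H₀ = −tan φ · tan δ = −tan(-63.9°) × tan(-10.000°) = -0.3599, so H₀ = 1.9390 rad = 111.10°.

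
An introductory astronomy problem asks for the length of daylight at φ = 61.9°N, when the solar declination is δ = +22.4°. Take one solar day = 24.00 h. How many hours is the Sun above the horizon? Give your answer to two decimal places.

18.74 h

cos H₀ = −tan φ · tan δ = −tan(+61.9°) × tan(+22.400°) = -0.7719, so H₀ = 2.4527 rad = 140.53°.
Daylight = 2H₀/(2π) × 24.00 h = (2.4527/π) × 24.00 = 18.74 h.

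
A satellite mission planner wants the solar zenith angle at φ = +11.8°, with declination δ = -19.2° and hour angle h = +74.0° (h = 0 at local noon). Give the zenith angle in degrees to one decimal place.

θ_z = 79.2°

cos θ_z = sin φ sin δ + cos φ cos δ cos h = -0.067252 + 0.254804 = 0.187552.
θ_z = arccos(0.187552) = 79.2°.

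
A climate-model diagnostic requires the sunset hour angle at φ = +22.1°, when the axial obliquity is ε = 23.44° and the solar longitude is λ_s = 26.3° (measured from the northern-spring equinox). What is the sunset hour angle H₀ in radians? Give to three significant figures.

Solar declination: sin δ = sin ε · sin λ_s = sin 23.44° × sin 26.3° = 0.17625, so δ = +10.151°.
cos H₀ = −tan φ · tan δ = −tan(+22.1°) × tan(+10.151°) = -0.0727, so H₀ = 1.6436 rad = 94.17°.

H₀ = 1.64 rad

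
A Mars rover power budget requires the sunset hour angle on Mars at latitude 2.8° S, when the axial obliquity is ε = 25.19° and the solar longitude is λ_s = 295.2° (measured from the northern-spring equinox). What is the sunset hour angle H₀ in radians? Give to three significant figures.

H₀ = 1.59 rad

Solar declination: sin δ = sin ε · sin λ_s = sin 25.19° × sin 295.2° = -0.38511, so δ = -22.651°.
cos H₀ = −tan φ · tan δ = −tan(-2.8°) × tan(-22.651°) = -0.0204, so H₀ = 1.5912 rad = 91.17°.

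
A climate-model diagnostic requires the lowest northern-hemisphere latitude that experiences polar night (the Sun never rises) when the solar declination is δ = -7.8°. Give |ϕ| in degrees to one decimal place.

Polar night requires cos h₀ = −tan ϕ tan δ ≥ 1, i.e. tan ϕ tan δ ≤ −1.
The boundary is |tan ϕ| · |tan δ| = 1, so |ϕ| = 90° − |δ| = 90° − 7.8° = 82.2° in the northern hemisphere.

|ϕ| = 82.2°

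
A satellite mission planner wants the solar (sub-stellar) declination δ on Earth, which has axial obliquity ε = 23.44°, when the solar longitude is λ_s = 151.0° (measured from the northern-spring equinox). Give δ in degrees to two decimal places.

δ = +11.12°

sin δ = sin ε · sin λ_s = sin 23.44° × sin 151.0° = 0.192852.
δ = arcsin(0.192852) = +11.12°.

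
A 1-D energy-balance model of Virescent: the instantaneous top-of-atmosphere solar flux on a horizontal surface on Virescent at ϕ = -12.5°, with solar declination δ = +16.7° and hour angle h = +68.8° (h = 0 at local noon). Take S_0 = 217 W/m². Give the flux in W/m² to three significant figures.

59.9 W/m²

cos θ_z = sin ϕ sin δ + cos ϕ cos δ cos h = -0.062196 + 0.338162 = 0.275966.
Flux = S_0 · cos θ_z = 217 × 0.275966 = 59.88 W/m².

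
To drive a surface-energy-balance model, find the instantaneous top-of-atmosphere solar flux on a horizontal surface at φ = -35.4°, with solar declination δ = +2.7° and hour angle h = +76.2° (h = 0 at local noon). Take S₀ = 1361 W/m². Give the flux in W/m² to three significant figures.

cos θ_z = sin φ sin δ + cos φ cos δ cos h = -0.027288 + 0.194219 = 0.166931.
Flux = S₀ · cos θ_z = 1361 × 0.166931 = 227.2 W/m².

227 W/m²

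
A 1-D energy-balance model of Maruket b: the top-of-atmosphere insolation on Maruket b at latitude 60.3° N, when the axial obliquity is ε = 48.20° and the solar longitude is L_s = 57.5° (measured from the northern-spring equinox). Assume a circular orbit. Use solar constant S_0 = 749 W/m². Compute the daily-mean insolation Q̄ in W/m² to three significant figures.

Q̄ ≈ 409 W/m²

Solar declination: sin δ = sin ε · sin L_s = sin 48.20° × sin 57.5° = 0.62873, so δ = +38.956°.
cos h₀ = −tan(+60.3°) tan(+38.956°) = -1.4175 ≤ −1 ⇒ polar day, h₀ = π.
Bracket: h₀ sin ϕ sin δ + cos ϕ cos δ sin h₀ = 3.1416×0.86863×0.62873 + 0.49546×0.77763×0.00000 = 1.715734 + 0.000000 = 1.715734.
Q̄ = (S_0/π) × [bracket] = (749/π) × 1.715734 = 409.1 W/m².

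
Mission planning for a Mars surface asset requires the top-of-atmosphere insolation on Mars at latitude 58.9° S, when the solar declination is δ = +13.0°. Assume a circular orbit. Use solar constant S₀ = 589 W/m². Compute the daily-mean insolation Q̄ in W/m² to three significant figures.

Q̄ ≈ 44.6 W/m²

cos H₀ = −tan(-58.9°) tan(+13.000°) = 0.3827, H₀ = 1.1781 rad.
Bracket: H₀ sin φ sin δ + cos φ cos δ sin H₀ = 1.1781×-0.85627×0.22495 + 0.51653×0.97437×0.92387 = -0.226923 + 0.464976 = 0.238053.
Q̄ = (S₀/π) × [bracket] = (589/π) × 0.238053 = 44.63 W/m².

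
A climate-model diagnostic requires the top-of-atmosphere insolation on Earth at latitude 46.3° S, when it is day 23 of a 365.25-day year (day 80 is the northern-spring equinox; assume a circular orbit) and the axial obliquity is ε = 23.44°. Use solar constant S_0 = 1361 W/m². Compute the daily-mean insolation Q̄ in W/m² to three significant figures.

Solar longitude: L_s = 360° × (23 − 80)/365.25 = -56.181°, i.e. -56.181° + 360° = 303.819°.
sin δ = sin 23.44° × sin 303.819° = -0.33048, so δ = -19.298°.
cos h₀ = −tan(-46.3°) tan(-19.298°) = -0.3664, h₀ = 1.9460 rad.
Bracket: h₀ sin ϕ sin δ + cos ϕ cos δ sin h₀ = 1.9460×-0.72297×-0.33048 + 0.69088×0.94381×0.93045 = 0.464952 + 0.606709 = 1.071661.
Q̄ = (S_0/π) × [bracket] = (1361/π) × 1.071661 = 464.3 W/m².

Q̄ ≈ 464 W/m²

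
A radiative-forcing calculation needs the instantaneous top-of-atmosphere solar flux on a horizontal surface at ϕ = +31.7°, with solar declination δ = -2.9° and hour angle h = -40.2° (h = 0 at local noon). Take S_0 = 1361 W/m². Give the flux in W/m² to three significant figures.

cos θ_z = sin ϕ sin δ + cos ϕ cos δ cos h = -0.026585 + 0.649014 = 0.622429.
Flux = S_0 · cos θ_z = 1361 × 0.622429 = 847.1 W/m².

847 W/m²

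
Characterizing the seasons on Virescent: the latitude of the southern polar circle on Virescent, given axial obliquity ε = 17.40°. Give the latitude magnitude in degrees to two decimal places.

72.60°

The polar circle is the lowest latitude that experiences at least one full rotation of continuous darkness at the northern-summer solstice; it lies at |ϕ| = 90° − ε = 90° − 17.40° = 72.60°.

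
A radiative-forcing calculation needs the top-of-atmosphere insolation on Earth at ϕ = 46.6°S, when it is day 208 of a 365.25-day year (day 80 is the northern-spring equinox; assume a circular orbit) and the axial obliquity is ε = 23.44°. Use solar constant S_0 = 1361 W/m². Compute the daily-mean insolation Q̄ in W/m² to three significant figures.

Q̄ ≈ 141 W/m²

Solar longitude: L_s = 360° × (208 − 80)/365.25 = 126.160°.
sin δ = sin 23.44° × sin 126.160° = 0.32116, so δ = +18.733°.
cos h₀ = −tan(-46.6°) tan(+18.733°) = 0.3586, h₀ = 1.2040 rad.
Bracket: h₀ sin ϕ sin δ + cos ϕ cos δ sin h₀ = 1.2040×-0.72657×0.32116 + 0.68709×0.94702×0.93348 = -0.280948 + 0.607404 = 0.326456.
Q̄ = (S_0/π) × [bracket] = (1361/π) × 0.326456 = 141.4 W/m².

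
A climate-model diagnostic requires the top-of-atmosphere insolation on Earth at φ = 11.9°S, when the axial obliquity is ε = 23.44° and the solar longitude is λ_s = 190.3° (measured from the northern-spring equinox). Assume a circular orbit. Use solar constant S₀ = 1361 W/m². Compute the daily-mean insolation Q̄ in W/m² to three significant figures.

Solar declination: sin δ = sin ε · sin λ_s = sin 23.44° × sin 190.3° = -0.07113, so δ = -4.079°.
cos H₀ = −tan(-11.9°) tan(-4.079°) = -0.0150, H₀ = 1.5858 rad.
Bracket: H₀ sin φ sin δ + cos φ cos δ sin H₀ = 1.5858×-0.20620×-0.07113 + 0.97851×0.99747×0.99989 = 0.023259 + 0.975927 = 0.999186.
Q̄ = (S₀/π) × [bracket] = (1361/π) × 0.999186 = 432.9 W/m².

Q̄ ≈ 433 W/m²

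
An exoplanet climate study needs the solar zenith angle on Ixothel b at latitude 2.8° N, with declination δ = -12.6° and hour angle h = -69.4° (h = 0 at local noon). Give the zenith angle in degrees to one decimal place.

θ_z = 70.6°

cos θ_z = sin φ sin δ + cos φ cos δ cos h = -0.010656 + 0.342958 = 0.332302.
θ_z = arccos(0.332302) = 70.6°.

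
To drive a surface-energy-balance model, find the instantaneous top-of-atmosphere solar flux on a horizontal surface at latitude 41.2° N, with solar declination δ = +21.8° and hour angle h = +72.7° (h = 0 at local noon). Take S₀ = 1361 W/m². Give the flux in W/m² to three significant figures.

616 W/m²

cos θ_z = sin φ sin δ + cos φ cos δ cos h = 0.244616 + 0.207748 = 0.452364.
Flux = S₀ · cos θ_z = 1361 × 0.452364 = 615.7 W/m².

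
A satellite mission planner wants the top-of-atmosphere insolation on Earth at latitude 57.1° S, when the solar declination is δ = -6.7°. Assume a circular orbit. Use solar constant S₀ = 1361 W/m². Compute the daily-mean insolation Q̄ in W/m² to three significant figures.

cos H₀ = −tan(-57.1°) tan(-6.700°) = -0.1816, H₀ = 1.7534 rad.
Bracket: H₀ sin φ sin δ + cos φ cos δ sin H₀ = 1.7534×-0.83962×-0.11667 + 0.54317×0.99317×0.98338 = 0.171760 + 0.530494 = 0.702254.
Q̄ = (S₀/π) × [bracket] = (1361/π) × 0.702254 = 304.2 W/m².

Q̄ ≈ 304 W/m²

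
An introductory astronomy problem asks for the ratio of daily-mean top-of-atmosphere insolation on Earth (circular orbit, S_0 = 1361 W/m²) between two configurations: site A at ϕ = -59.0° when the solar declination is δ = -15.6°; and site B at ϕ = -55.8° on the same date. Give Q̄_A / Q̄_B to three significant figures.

— Configuration A (ϕ=-59.0°):
cos h₀ = −tan(-59.0°) tan(-15.600°) = -0.4647, h₀ = 2.0541 rad.
Bracket: h₀ sin ϕ sin δ + cos ϕ cos δ sin h₀ = 2.0541×-0.85717×-0.26892 + 0.51504×0.96316×0.88548 = 0.473491 + 0.439256 = 0.912747.
Q̄ = (S_0/π) × [bracket] = (1361/π) × 0.912747 = 395.42 W/m².
— Configuration B (ϕ=-55.8°):
cos h₀ = −tan(-55.8°) tan(-15.600°) = -0.4108, h₀ = 1.9942 rad.
Bracket: h₀ sin ϕ sin δ + cos ϕ cos δ sin h₀ = 1.9942×-0.82708×-0.26892 + 0.56208×0.96316×0.91171 = 0.443547 + 0.493575 = 0.937122.
Q̄ = (S_0/π) × [bracket] = (1361/π) × 0.937122 = 405.98 W/m².
Ratio Q̄_A / Q̄_B = 395.42 / 405.98 = 0.9740.

Q̄_A / Q̄_B ≈ 0.974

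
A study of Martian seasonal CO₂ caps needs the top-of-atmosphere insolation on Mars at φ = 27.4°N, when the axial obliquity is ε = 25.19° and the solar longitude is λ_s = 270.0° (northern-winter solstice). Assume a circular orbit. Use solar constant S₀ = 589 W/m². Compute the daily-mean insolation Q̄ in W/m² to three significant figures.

Solar declination: sin δ = sin ε · sin λ_s = sin 25.19° × sin 270.0° = -0.42562, so δ = -25.190°.
cos H₀ = −tan(+27.4°) tan(-25.190°) = 0.2438, H₀ = 1.3245 rad.
Bracket: H₀ sin φ sin δ + cos φ cos δ sin H₀ = 1.3245×0.46020×-0.42562 + 0.88782×0.90490×0.96982 = -0.259430 + 0.779142 = 0.519712.
Q̄ = (S₀/π) × [bracket] = (589/π) × 0.519712 = 97.44 W/m².

Q̄ ≈ 97.4 W/m²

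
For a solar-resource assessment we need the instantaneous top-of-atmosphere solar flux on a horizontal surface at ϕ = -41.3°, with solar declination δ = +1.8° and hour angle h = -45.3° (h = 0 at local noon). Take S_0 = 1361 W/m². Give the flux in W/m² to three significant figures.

691 W/m²

cos θ_z = sin ϕ sin δ + cos ϕ cos δ cos h = -0.020731 + 0.528174 = 0.507443.
Flux = S_0 · cos θ_z = 1361 × 0.507443 = 690.6 W/m².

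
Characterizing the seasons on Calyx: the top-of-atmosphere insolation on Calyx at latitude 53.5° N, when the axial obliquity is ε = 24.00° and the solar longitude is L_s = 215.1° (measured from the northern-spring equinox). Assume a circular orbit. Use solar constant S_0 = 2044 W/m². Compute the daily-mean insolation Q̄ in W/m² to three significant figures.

Q̄ ≈ 204 W/m²

Solar declination: sin δ = sin ε · sin L_s = sin 24.00° × sin 215.1° = -0.23388, so δ = -13.525°.
cos h₀ = −tan(+53.5°) tan(-13.525°) = 0.3251, h₀ = 1.2397 rad.
Bracket: h₀ sin ϕ sin δ + cos ϕ cos δ sin h₀ = 1.2397×0.80386×-0.23388 + 0.59482×0.97227×0.94569 = -0.233072 + 0.546917 = 0.313845.
Q̄ = (S_0/π) × [bracket] = (2044/π) × 0.313845 = 204.2 W/m².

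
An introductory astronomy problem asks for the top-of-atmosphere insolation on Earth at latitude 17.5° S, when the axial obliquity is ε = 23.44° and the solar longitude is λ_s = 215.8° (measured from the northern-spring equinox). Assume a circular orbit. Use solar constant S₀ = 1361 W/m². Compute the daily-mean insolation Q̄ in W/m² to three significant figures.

Solar declination: sin δ = sin ε · sin λ_s = sin 23.44° × sin 215.8° = -0.23269, so δ = -13.455°.
cos H₀ = −tan(-17.5°) tan(-13.455°) = -0.0754, H₀ = 1.6463 rad.
Bracket: H₀ sin φ sin δ + cos φ cos δ sin H₀ = 1.6463×-0.30071×-0.23269 + 0.95372×0.97255×0.99715 = 0.115195 + 0.924897 = 1.040092.
Q̄ = (S₀/π) × [bracket] = (1361/π) × 1.040092 = 450.6 W/m².

Q̄ ≈ 451 W/m²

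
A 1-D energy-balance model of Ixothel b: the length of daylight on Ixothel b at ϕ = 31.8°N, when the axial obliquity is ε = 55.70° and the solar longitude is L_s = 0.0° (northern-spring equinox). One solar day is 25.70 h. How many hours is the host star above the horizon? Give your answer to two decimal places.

Solar declination: sin δ = sin ε · sin L_s = sin 55.70° × sin 0.0° = 0.00000, so δ = +0.000°.
cos h₀ = −tan ϕ · tan δ = −tan(+31.8°) × tan(+0.000°) = -0.0000, so h₀ = 1.5708 rad = 90.00°.
Daylight = 2h₀/(2π) × 25.70 h = (1.5708/π) × 25.70 = 12.85 h.

12.85 h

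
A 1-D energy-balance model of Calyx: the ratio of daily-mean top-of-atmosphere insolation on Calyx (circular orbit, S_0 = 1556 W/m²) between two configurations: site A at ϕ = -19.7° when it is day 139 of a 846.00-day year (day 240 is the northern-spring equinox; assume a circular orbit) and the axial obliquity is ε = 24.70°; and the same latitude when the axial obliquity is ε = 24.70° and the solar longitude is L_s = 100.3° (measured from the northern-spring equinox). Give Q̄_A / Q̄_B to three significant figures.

Q̄_A / Q̄_B ≈ 1.62

— Configuration A (ϕ=-19.7°):
Solar longitude: L_s = 360° × (139 − 240)/846.00 = -42.979°, i.e. -42.979° + 360° = 317.021°.
sin δ = sin 24.70° × sin 317.021° = -0.28487, so δ = -16.551°.
cos h₀ = −tan(-19.7°) tan(-16.551°) = -0.1064, h₀ = 1.6774 rad.
Bracket: h₀ sin ϕ sin δ + cos ϕ cos δ sin h₀ = 1.6774×-0.33710×-0.28487 + 0.94147×0.95857×0.99432 = 0.161080 + 0.897339 = 1.058419.
Q̄ = (S_0/π) × [bracket] = (1556/π) × 1.058419 = 524.22 W/m².
— Configuration B (ϕ=-19.7°):
Solar declination: sin δ = sin ε · sin L_s = sin 24.70° × sin 100.3° = 0.41113, so δ = +24.276°.
cos h₀ = −tan(-19.7°) tan(+24.276°) = 0.1615, h₀ = 1.4086 rad.
Bracket: h₀ sin ϕ sin δ + cos ϕ cos δ sin h₀ = 1.4086×-0.33710×0.41113 + 0.94147×0.91158×0.98687 = -0.195221 + 0.846957 = 0.651736.
Q̄ = (S_0/π) × [bracket] = (1556/π) × 0.651736 = 322.80 W/m².
Ratio Q̄_A / Q̄_B = 524.22 / 322.80 = 1.624.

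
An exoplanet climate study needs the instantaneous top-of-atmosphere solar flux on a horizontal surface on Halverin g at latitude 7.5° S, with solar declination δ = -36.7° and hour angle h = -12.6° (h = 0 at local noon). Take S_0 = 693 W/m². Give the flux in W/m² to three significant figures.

cos θ_z = sin ϕ sin δ + cos ϕ cos δ cos h = 0.078006 + 0.775772 = 0.853778.
Flux = S_0 · cos θ_z = 693 × 0.853778 = 591.7 W/m².

592 W/m²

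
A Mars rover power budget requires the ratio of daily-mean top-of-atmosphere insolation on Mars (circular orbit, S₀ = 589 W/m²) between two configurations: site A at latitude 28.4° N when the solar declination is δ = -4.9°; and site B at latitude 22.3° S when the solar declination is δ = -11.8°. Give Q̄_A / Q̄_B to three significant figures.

— Configuration A (φ=+28.4°):
cos H₀ = −tan(+28.4°) tan(-4.900°) = 0.0464, H₀ = 1.5244 rad.
Bracket: H₀ sin φ sin δ + cos φ cos δ sin H₀ = 1.5244×0.47562×-0.08542 + 0.87965×0.99635×0.99893 = -0.061933 + 0.875501 = 0.813568.
Q̄ = (S₀/π) × [bracket] = (589/π) × 0.813568 = 152.53 W/m².
— Configuration B (φ=-22.3°):
cos H₀ = −tan(-22.3°) tan(-11.800°) = -0.0857, H₀ = 1.6566 rad.
Bracket: H₀ sin φ sin δ + cos φ cos δ sin H₀ = 1.6566×-0.37946×-0.20450 + 0.92521×0.97887×0.99632 = 0.128551 + 0.902327 = 1.030878.
Q̄ = (S₀/π) × [bracket] = (589/π) × 1.030878 = 193.27 W/m².
Ratio Q̄_A / Q̄_B = 152.53 / 193.27 = 0.7892.

Q̄_A / Q̄_B ≈ 0.789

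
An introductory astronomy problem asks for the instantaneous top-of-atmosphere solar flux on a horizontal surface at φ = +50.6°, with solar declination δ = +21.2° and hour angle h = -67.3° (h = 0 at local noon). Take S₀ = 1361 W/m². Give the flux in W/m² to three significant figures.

691 W/m²

cos θ_z = sin φ sin δ + cos φ cos δ cos h = 0.279439 + 0.228369 = 0.507808.
Flux = S₀ · cos θ_z = 1361 × 0.507808 = 691.1 W/m².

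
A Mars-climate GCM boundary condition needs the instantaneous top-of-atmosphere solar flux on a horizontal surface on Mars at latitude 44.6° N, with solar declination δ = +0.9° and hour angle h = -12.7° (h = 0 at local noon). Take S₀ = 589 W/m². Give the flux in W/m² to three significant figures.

416 W/m²

cos θ_z = sin φ sin δ + cos φ cos δ cos h = 0.011029 + 0.694520 = 0.705549.
Flux = S₀ · cos θ_z = 589 × 0.705549 = 415.6 W/m².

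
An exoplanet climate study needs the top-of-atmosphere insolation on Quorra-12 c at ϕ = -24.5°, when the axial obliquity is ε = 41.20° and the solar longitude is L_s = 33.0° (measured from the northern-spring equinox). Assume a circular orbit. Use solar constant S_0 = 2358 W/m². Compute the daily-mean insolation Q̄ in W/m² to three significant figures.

Q̄ ≈ 472 W/m²

Solar declination: sin δ = sin ε · sin L_s = sin 41.20° × sin 33.0° = 0.35875, so δ = +21.023°.
cos h₀ = −tan(-24.5°) tan(+21.023°) = 0.1751, h₀ = 1.3947 rad.
Bracket: h₀ sin ϕ sin δ + cos ϕ cos δ sin h₀ = 1.3947×-0.41469×0.35875 + 0.90996×0.93343×0.98454 = -0.207490 + 0.836252 = 0.628762.
Q̄ = (S_0/π) × [bracket] = (2358/π) × 0.628762 = 471.9 W/m².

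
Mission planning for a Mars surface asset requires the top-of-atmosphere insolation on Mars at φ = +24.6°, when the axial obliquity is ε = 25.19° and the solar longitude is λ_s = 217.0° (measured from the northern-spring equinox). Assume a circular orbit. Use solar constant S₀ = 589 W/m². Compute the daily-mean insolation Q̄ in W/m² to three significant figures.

Q̄ ≈ 135 W/m²

Solar declination: sin δ = sin ε · sin λ_s = sin 25.19° × sin 217.0° = -0.25615, so δ = -14.841°.
cos H₀ = −tan(+24.6°) tan(-14.841°) = 0.1213, H₀ = 1.4492 rad.
Bracket: H₀ sin φ sin δ + cos φ cos δ sin H₀ = 1.4492×0.41628×-0.25615 + 0.90924×0.96664×0.99261 = -0.154528 + 0.872413 = 0.717885.
Q̄ = (S₀/π) × [bracket] = (589/π) × 0.717885 = 134.6 W/m².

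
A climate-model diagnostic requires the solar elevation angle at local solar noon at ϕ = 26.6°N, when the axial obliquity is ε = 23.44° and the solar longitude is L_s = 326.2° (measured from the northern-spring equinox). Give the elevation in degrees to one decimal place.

50.6°

Solar declination: sin δ = sin ε · sin L_s = sin 23.44° × sin 326.2° = -0.22129, so δ = -12.785°.
At local noon the hour angle is zero, so the zenith angle equals |ϕ − δ| = |+26.6° − (-12.785°)| = 39.385°.
Elevation = 90° − 39.385° = 50.6°.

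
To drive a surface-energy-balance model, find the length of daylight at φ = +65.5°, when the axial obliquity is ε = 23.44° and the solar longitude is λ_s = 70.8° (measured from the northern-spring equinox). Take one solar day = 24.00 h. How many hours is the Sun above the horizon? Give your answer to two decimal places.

Solar declination: sin δ = sin ε · sin λ_s = sin 23.44° × sin 70.8° = 0.37566, so δ = +22.065°.
cos H₀ = −tan φ · tan δ = −tan(+65.5°) × tan(+22.065°) = -0.8895, so H₀ = 2.6670 rad = 152.81°.
Daylight = 2H₀/(2π) × 24.00 h = (2.6670/π) × 24.00 = 20.37 h.

20.37 h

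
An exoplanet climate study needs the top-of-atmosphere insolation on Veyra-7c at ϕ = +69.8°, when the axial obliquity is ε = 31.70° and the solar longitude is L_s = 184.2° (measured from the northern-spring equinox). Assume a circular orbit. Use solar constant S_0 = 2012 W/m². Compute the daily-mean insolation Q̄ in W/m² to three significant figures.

Q̄ ≈ 186 W/m²

Solar declination: sin δ = sin ε · sin L_s = sin 31.70° × sin 184.2° = -0.03848, so δ = -2.206°.
cos h₀ = −tan(+69.8°) tan(-2.206°) = 0.1047, h₀ = 1.4659 rad.
Bracket: h₀ sin ϕ sin δ + cos ϕ cos δ sin h₀ = 1.4659×0.93849×-0.03848 + 0.34530×0.99926×0.99451 = -0.052938 + 0.343150 = 0.290212.
Q̄ = (S_0/π) × [bracket] = (2012/π) × 0.290212 = 185.9 W/m².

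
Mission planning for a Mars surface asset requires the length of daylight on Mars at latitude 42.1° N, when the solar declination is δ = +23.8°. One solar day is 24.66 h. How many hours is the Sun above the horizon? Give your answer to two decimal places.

15.55 h

cos h₀ = −tan ϕ · tan δ = −tan(+42.1°) × tan(+23.800°) = -0.3985, so h₀ = 1.9807 rad = 113.49°.
Daylight = 2h₀/(2π) × 24.66 h = (1.9807/π) × 24.66 = 15.55 h.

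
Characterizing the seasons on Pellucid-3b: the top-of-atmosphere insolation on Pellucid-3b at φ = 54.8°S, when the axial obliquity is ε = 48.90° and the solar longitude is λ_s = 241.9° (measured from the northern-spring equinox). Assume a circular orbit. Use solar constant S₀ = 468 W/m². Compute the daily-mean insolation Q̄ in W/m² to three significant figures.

Solar declination: sin δ = sin ε · sin λ_s = sin 48.90° × sin 241.9° = -0.66474, so δ = -41.662°.
cos H₀ = −tan(-54.8°) tan(-41.662°) = -1.2614 ≤ −1 ⇒ polar day, H₀ = π.
Bracket: H₀ sin φ sin δ + cos φ cos δ sin H₀ = 3.1416×-0.81714×-0.66474 + 0.57643×0.74708×0.00000 = 1.706472 + 0.000000 = 1.706472.
Q̄ = (S₀/π) × [bracket] = (468/π) × 1.706472 = 254.2 W/m².

Q̄ ≈ 254 W/m²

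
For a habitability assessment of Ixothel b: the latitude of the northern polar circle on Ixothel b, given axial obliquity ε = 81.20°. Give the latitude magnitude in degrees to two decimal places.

8.80°

The polar circle is the lowest latitude that experiences at least one full rotation of continuous daylight at the northern-summer solstice; it lies at |φ| = 90° − ε = 90° − 81.20° = 8.80°.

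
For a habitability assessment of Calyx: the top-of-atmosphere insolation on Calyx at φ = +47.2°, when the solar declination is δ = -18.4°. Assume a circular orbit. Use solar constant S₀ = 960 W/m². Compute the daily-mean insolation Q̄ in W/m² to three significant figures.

cos H₀ = −tan(+47.2°) tan(-18.400°) = 0.3592, H₀ = 1.2033 rad.
Bracket: H₀ sin φ sin δ + cos φ cos δ sin H₀ = 1.2033×0.73373×-0.31565 + 0.67944×0.94888×0.93325 = -0.278687 + 0.601673 = 0.322986.
Q̄ = (S₀/π) × [bracket] = (960/π) × 0.322986 = 98.70 W/m².

Q̄ ≈ 98.7 W/m²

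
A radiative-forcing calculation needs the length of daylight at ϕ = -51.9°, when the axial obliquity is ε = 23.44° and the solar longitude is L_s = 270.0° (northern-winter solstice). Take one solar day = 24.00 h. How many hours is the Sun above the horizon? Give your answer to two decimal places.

Solar declination: sin δ = sin ε · sin L_s = sin 23.44° × sin 270.0° = -0.39779, so δ = -23.440°.
cos h₀ = −tan ϕ · tan δ = −tan(-51.9°) × tan(-23.440°) = -0.5529, so h₀ = 2.1567 rad = 123.57°.
Daylight = 2h₀/(2π) × 24.00 h = (2.1567/π) × 24.00 = 16.48 h.

16.48 h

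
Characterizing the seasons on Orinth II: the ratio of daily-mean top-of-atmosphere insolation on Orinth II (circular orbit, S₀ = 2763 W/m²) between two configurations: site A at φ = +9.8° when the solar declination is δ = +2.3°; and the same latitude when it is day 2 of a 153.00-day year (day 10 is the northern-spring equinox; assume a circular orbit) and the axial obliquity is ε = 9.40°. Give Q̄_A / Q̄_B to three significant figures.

Q̄_A / Q̄_B ≈ 1.03

— Configuration A (φ=+9.8°):
cos H₀ = −tan(+9.8°) tan(+2.300°) = -0.0069, H₀ = 1.5777 rad.
Bracket: H₀ sin φ sin δ + cos φ cos δ sin H₀ = 1.5777×0.17021×0.04013 + 0.98541×0.99919×0.99998 = 0.010777 + 0.984592 = 0.995369.
Q̄ = (S₀/π) × [bracket] = (2763/π) × 0.995369 = 875.42 W/m².
— Configuration B (φ=+9.8°):
Solar longitude: λ_s = 360° × (2 − 10)/153.00 = -18.824°, i.e. -18.824° + 360° = 341.176°.
sin δ = sin 9.40° × sin 341.176° = -0.05270, so δ = -3.021°.
cos H₀ = −tan(+9.8°) tan(-3.021°) = 0.0091, H₀ = 1.5617 rad.
Bracket: H₀ sin φ sin δ + cos φ cos δ sin H₀ = 1.5617×0.17021×-0.05270 + 0.98541×0.99861×0.99996 = -0.014009 + 0.984001 = 0.969992.
Q̄ = (S₀/π) × [bracket] = (2763/π) × 0.969992 = 853.10 W/m².
Ratio Q̄_A / Q̄_B = 875.42 / 853.10 = 1.026.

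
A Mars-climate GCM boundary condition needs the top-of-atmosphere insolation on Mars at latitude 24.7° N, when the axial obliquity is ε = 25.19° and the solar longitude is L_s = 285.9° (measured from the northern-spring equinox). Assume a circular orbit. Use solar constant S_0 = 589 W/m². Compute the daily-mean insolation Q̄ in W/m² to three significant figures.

Solar declination: sin δ = sin ε · sin L_s = sin 25.19° × sin 285.9° = -0.40934, so δ = -24.163°.
cos h₀ = −tan(+24.7°) tan(-24.163°) = 0.2064, h₀ = 1.3629 rad.
Bracket: h₀ sin ϕ sin δ + cos ϕ cos δ sin h₀ = 1.3629×0.41787×-0.40934 + 0.90851×0.91238×0.97848 = -0.233125 + 0.811068 = 0.577943.
Q̄ = (S_0/π) × [bracket] = (589/π) × 0.577943 = 108.4 W/m².

Q̄ ≈ 108 W/m²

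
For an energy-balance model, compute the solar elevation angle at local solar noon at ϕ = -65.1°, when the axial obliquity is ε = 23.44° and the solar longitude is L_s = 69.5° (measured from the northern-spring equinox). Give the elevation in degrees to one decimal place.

Solar declination: sin δ = sin ε · sin L_s = sin 23.44° × sin 69.5° = 0.37260, so δ = +21.876°.
At local noon the hour angle is zero, so the zenith angle equals |ϕ − δ| = |-65.1° − (+21.876°)| = 86.976°.
Elevation = 90° − 86.976° = 3.0°.

3.0°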